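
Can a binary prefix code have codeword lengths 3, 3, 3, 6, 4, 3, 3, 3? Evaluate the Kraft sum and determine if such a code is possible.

With common denominator 2^6 = 64: Σ 2^(−ℓᵢ) = 8/64 + 8/64 + 8/64 + 1/64 + 4/64 + 8/64 + 8/64 + 8/64 = 53/64 = 0.828125.
Kraft's inequality requires Σ ≤ 1; here Σ = 0.828125 ≤ 1, so such a prefix code exists.

0.828125; yes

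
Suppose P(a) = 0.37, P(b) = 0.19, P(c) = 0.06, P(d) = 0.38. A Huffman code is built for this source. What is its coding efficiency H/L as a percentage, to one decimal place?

Entropy H = −Σ p log₂ p ≈ 1.7599 bits.
Huffman merges: 3/50+19/100→1/4; 1/4+37/100→31/50; 19/50+31/50→1. L = 187/100 ≈ 1.8700.
Efficiency = H/L = 1.7599/1.8700 = 94.1%.

94.1%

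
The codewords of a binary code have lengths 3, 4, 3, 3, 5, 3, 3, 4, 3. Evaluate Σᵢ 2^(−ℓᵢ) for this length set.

0.90625

With common denominator 2^5 = 32: Σ 2^(−ℓᵢ) = 4/32 + 2/32 + 4/32 + 4/32 + 1/32 + 4/32 + 4/32 + 2/32 + 4/32 = 29/32 = 0.90625.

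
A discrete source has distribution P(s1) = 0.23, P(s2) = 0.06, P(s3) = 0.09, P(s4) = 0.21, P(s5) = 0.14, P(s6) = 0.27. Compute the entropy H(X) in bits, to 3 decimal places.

H = −Σ pᵢ log₂ pᵢ.
−0.23·log₂(0.23) = 0.4877
−0.06·log₂(0.06) = 0.2435
−0.09·log₂(0.09) = 0.3127
−0.21·log₂(0.21) = 0.4728
−0.14·log₂(0.14) = 0.3971
−0.27·log₂(0.27) = 0.5100
Sum ≈ 2.4238 → 2.424 bits.

2.424 bits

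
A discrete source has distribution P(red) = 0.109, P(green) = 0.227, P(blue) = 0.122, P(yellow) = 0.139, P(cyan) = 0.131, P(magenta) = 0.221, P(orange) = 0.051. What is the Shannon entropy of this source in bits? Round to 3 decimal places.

2.685 bits

H = −Σ pᵢ log₂ pᵢ.
−0.109·log₂(0.109) = 0.3485
−0.227·log₂(0.227) = 0.4856
−0.122·log₂(0.122) = 0.3703
−0.139·log₂(0.139) = 0.3957
−0.131·log₂(0.131) = 0.3841
−0.221·log₂(0.221) = 0.4813
−0.051·log₂(0.051) = 0.2190
Sum ≈ 2.6845 → 2.685 bits.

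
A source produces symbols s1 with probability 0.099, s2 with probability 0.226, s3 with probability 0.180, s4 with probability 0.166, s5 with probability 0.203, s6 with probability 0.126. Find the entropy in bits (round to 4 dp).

2.5341 bits

H = −Σ pᵢ log₂ pᵢ.
−0.099·log₂(0.099) = 0.3303
−0.226·log₂(0.226) = 0.4849
−0.180·log₂(0.180) = 0.4453
−0.166·log₂(0.166) = 0.4301
−0.203·log₂(0.203) = 0.4670
−0.126·log₂(0.126) = 0.3766
Sum ≈ 2.5341 → 2.5341 bits.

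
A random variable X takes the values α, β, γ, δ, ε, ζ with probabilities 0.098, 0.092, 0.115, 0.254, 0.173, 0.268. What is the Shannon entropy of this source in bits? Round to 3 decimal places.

2.453 bits

H = −Σ pᵢ log₂ pᵢ.
−0.098·log₂(0.098) = 0.3284
−0.092·log₂(0.092) = 0.3167
−0.115·log₂(0.115) = 0.3588
−0.254·log₂(0.254) = 0.5022
−0.173·log₂(0.173) = 0.4379
−0.268·log₂(0.268) = 0.5091
Sum ≈ 2.4531 → 2.453 bits.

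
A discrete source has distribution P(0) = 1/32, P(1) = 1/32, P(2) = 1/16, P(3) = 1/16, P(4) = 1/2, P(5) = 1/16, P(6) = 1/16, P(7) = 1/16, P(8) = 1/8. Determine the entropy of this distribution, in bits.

Each probability is a power of 1/2, so log₂(1/p) is an integer.
H = Σ p·log₂(1/p) = 1/32·5 + 1/32·5 + 1/16·4 + 1/16·4 + 1/2·1 + 1/16·4 + 1/16·4 + 1/16·4 + 1/8·3 = 2.4375 bits.

2.4375 bits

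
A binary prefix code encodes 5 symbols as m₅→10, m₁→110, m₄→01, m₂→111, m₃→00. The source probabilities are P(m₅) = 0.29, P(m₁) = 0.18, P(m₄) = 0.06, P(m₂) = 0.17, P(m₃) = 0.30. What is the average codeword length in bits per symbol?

2.35 bits/symbol

L̄ = Σ pᵢ·ℓᵢ = 0.29·2 + 0.18·3 + 0.06·2 + 0.17·3 + 0.30·2 = 2.35 bits/symbol.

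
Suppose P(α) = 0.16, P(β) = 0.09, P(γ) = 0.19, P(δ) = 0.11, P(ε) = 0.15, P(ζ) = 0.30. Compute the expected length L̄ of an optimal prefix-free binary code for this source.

2.51 bits/symbol

Repeatedly combine the two least-probable nodes; the expected code length is the sum of the merged weights.
merge 9/100 + 11/100 → 1/5
merge 3/20 + 4/25 → 31/100
merge 19/100 + 1/5 → 39/100
merge 3/10 + 31/100 → 61/100
merge 39/100 + 61/100 → 1
L = 1/5 + 31/100 + 39/100 + 61/100 + 1 = 251/100 = 2.51 bits/symbol.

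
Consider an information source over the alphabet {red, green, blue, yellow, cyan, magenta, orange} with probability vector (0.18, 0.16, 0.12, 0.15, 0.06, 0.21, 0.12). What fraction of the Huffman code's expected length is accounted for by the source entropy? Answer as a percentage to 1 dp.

97.8%

Entropy H = −Σ p log₂ p ≈ 2.7294 bits.
Huffman merges: 3/50+3/25→9/50; 3/25+3/20→27/100; 4/25+9/50→17/50; 9/50+21/100→39/100; 27/100+17/50→61/100; 39/100+61/100→1. L = 279/100 ≈ 2.7900.
Efficiency = H/L = 2.7294/2.7900 = 97.8%.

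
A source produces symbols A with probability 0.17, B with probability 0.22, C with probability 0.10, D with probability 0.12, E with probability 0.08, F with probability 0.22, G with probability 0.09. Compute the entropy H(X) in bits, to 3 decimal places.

H = −Σ pᵢ log₂ pᵢ.
−0.17·log₂(0.17) = 0.4346
−0.22·log₂(0.22) = 0.4806
−0.10·log₂(0.10) = 0.3322
−0.12·log₂(0.12) = 0.3671
−0.08·log₂(0.08) = 0.2915
−0.22·log₂(0.22) = 0.4806
−0.09·log₂(0.09) = 0.3127
Sum ≈ 2.6992 → 2.699 bits.

2.699 bits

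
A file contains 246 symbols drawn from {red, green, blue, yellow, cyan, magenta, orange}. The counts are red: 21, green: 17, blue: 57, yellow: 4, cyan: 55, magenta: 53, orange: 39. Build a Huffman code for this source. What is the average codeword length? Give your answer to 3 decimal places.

2.585 bits/symbol

Probabilities are the counts divided by 246.
Repeatedly combine the two least-probable nodes; the expected code length is the sum of the merged weights.
merge 2/123 + 17/246 → 7/82
merge 7/82 + 7/82 → 7/41
merge 13/82 + 7/41 → 27/82
merge 53/246 + 55/246 → 18/41
merge 19/82 + 27/82 → 23/41
merge 18/41 + 23/41 → 1
L = 7/82 + 7/41 + 27/82 + 18/41 + 23/41 + 1 = 106/41 ≈ 2.585 bits/symbol.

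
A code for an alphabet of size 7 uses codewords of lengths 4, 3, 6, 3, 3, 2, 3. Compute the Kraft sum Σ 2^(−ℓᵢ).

0.828125

With common denominator 2^6 = 64: Σ 2^(−ℓᵢ) = 4/64 + 8/64 + 1/64 + 8/64 + 8/64 + 16/64 + 8/64 = 53/64 = 0.828125.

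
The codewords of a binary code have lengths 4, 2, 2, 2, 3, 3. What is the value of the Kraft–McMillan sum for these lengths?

With common denominator 2^4 = 16: Σ 2^(−ℓᵢ) = 1/16 + 4/16 + 4/16 + 4/16 + 2/16 + 2/16 = 17/16 = 1.0625.

1.0625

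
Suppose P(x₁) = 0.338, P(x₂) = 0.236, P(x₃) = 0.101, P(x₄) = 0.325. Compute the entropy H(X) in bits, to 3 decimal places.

1.882 bits

H = −Σ pᵢ log₂ pᵢ.
−0.338·log₂(0.338) = 0.5289
−0.236·log₂(0.236) = 0.4916
−0.101·log₂(0.101) = 0.3341
−0.325·log₂(0.325) = 0.5270
Sum ≈ 1.8816 → 1.882 bits.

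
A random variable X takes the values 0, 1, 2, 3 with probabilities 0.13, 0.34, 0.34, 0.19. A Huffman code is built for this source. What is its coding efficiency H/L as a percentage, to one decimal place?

Entropy H = −Σ p log₂ p ≈ 1.8962 bits.
Huffman merges: 13/100+19/100→8/25; 8/25+17/50→33/50; 17/50+33/50→1. L = 99/50 ≈ 1.9800.
Efficiency = H/L = 1.8962/1.9800 = 95.8%.

95.8%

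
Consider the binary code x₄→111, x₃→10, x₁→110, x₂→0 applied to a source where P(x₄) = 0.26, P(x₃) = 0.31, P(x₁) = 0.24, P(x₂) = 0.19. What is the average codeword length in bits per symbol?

L̄ = Σ pᵢ·ℓᵢ = 0.26·3 + 0.31·2 + 0.24·3 + 0.19·1 = 2.31 bits/symbol.

2.31 bits/symbol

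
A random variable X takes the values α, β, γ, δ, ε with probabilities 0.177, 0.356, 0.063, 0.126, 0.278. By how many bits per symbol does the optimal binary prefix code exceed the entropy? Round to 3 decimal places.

0.075 bits

Entropy H = −Σ p log₂ p ≈ 2.1139 bits.
Huffman merges: 63/1000+63/500→189/1000; 177/1000+189/1000→183/500; 139/500+89/250→317/500; 183/500+317/500→1. L = 2189/1000 ≈ 2.1890.
L − H = 2.1890 − 2.1139 = 0.075 bits.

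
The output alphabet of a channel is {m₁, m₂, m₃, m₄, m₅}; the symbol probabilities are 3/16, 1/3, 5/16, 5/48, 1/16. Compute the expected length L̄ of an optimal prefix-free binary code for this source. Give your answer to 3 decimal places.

Repeatedly combine the two least-probable nodes; the expected code length is the sum of the merged weights.
merge 1/16 + 5/48 → 1/6
merge 1/6 + 3/16 → 17/48
merge 5/16 + 1/3 → 31/48
merge 17/48 + 31/48 → 1
L = 1/6 + 17/48 + 31/48 + 1 = 13/6 ≈ 2.167 bits/symbol.

2.167 bits/symbol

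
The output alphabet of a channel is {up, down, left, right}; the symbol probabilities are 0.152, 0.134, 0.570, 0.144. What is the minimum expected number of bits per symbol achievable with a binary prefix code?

Repeatedly combine the two least-probable nodes; the expected code length is the sum of the merged weights.
merge 67/500 + 18/125 → 139/500
merge 19/125 + 139/500 → 43/100
merge 43/100 + 57/100 → 1
L = 139/500 + 43/100 + 1 = 427/250 = 1.708 bits/symbol.

1.708 bits/symbol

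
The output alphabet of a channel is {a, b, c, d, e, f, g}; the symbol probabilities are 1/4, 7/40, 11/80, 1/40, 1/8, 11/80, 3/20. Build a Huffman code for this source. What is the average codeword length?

Repeatedly combine the two least-probable nodes; the expected code length is the sum of the merged weights.
merge 1/40 + 1/8 → 3/20
merge 11/80 + 11/80 → 11/40
merge 3/20 + 3/20 → 3/10
merge 7/40 + 1/4 → 17/40
merge 11/40 + 3/10 → 23/40
merge 17/40 + 23/40 → 1
L = 3/20 + 11/40 + 3/10 + 17/40 + 23/40 + 1 = 109/40 = 2.725 bits/symbol.

2.725 bits/symbol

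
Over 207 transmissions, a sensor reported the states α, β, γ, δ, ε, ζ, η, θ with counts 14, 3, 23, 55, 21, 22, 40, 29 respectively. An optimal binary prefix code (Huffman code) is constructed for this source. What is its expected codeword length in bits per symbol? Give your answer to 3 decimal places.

2.807 bits/symbol

Probabilities are the counts divided by 207.
Repeatedly combine the two least-probable nodes; the expected code length is the sum of the merged weights.
merge 1/69 + 14/207 → 17/207
merge 17/207 + 7/69 → 38/207
merge 22/207 + 1/9 → 5/23
merge 29/207 + 38/207 → 67/207
merge 40/207 + 5/23 → 85/207
merge 55/207 + 67/207 → 122/207
merge 85/207 + 122/207 → 1
L = 17/207 + 38/207 + 5/23 + 67/207 + 85/207 + 122/207 + 1 = 581/207 ≈ 2.807 bits/symbol.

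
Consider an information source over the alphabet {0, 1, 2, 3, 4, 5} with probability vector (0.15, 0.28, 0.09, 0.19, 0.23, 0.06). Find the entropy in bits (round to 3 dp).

2.424 bits

H = −Σ pᵢ log₂ pᵢ.
−0.15·log₂(0.15) = 0.4105
−0.28·log₂(0.28) = 0.5142
−0.09·log₂(0.09) = 0.3127
−0.19·log₂(0.19) = 0.4552
−0.23·log₂(0.23) = 0.4877
−0.06·log₂(0.06) = 0.2435
Sum ≈ 2.4238 → 2.424 bits.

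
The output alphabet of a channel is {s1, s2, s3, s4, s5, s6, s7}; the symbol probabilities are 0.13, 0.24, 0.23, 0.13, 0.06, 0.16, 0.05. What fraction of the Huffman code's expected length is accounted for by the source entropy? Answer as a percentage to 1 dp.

Entropy H = −Σ p log₂ p ≈ 2.6297 bits.
Huffman merges: 1/20+3/50→11/100; 11/100+13/100→6/25; 13/100+4/25→29/100; 23/100+6/25→47/100; 6/25+29/100→53/100; 47/100+53/100→1. L = 66/25 ≈ 2.6400.
Efficiency = H/L = 2.6297/2.6400 = 99.6%.

99.6%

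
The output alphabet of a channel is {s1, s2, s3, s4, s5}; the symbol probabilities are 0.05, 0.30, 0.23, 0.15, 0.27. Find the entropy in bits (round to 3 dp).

2.145 bits

H = −Σ pᵢ log₂ pᵢ.
−0.05·log₂(0.05) = 0.2161
−0.30·log₂(0.30) = 0.5211
−0.23·log₂(0.23) = 0.4877
−0.15·log₂(0.15) = 0.4105
−0.27·log₂(0.27) = 0.5100
Sum ≈ 2.1454 → 2.145 bits.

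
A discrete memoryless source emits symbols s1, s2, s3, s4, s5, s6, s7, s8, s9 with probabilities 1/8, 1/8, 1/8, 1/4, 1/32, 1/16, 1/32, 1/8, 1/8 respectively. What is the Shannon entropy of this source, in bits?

2.9375 bits

Each probability is a power of 1/2, so log₂(1/p) is an integer.
H = Σ p·log₂(1/p) = 1/8·3 + 1/8·3 + 1/8·3 + 1/4·2 + 1/32·5 + 1/16·4 + 1/32·5 + 1/8·3 + 1/8·3 = 2.9375 bits.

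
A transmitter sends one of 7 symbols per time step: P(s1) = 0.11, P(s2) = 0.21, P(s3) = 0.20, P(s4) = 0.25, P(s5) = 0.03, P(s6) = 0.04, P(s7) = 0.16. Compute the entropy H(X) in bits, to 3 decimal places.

H = −Σ pᵢ log₂ pᵢ.
−0.11·log₂(0.11) = 0.3503
−0.21·log₂(0.21) = 0.4728
−0.20·log₂(0.20) = 0.4644
−0.25·log₂(0.25) = 0.5000
−0.03·log₂(0.03) = 0.1518
−0.04·log₂(0.04) = 0.1858
−0.16·log₂(0.16) = 0.4230
Sum ≈ 2.5480 → 2.548 bits.

2.548 bits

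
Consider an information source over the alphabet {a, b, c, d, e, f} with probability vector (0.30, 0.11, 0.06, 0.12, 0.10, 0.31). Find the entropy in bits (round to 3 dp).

2.338 bits

H = −Σ pᵢ log₂ pᵢ.
−0.30·log₂(0.30) = 0.5211
−0.11·log₂(0.11) = 0.3503
−0.06·log₂(0.06) = 0.2435
−0.12·log₂(0.12) = 0.3671
−0.10·log₂(0.10) = 0.3322
−0.31·log₂(0.31) = 0.5238
Sum ≈ 2.3380 → 2.338 bits.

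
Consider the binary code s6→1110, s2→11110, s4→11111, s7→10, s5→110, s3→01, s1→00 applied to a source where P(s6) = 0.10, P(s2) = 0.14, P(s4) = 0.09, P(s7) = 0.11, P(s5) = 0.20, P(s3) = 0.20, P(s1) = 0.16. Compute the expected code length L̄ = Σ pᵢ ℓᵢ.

L̄ = Σ pᵢ·ℓᵢ = 0.10·4 + 0.14·5 + 0.09·5 + 0.11·2 + 0.20·3 + 0.20·2 + 0.16·2 = 3.09 bits/symbol.

3.09 bits/symbol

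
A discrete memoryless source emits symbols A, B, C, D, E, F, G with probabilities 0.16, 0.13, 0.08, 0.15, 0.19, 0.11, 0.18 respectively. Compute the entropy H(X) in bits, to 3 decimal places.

H = −Σ pᵢ log₂ pᵢ.
−0.16·log₂(0.16) = 0.4230
−0.13·log₂(0.13) = 0.3826
−0.08·log₂(0.08) = 0.2915
−0.15·log₂(0.15) = 0.4105
−0.19·log₂(0.19) = 0.4552
−0.11·log₂(0.11) = 0.3503
−0.18·log₂(0.18) = 0.4453
Sum ≈ 2.7585 → 2.759 bits.

2.759 bits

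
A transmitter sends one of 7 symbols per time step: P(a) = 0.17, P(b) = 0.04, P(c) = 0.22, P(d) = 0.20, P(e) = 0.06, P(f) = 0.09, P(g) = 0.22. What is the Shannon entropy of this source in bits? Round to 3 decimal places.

2.602 bits

H = −Σ pᵢ log₂ pᵢ.
−0.17·log₂(0.17) = 0.4346
−0.04·log₂(0.04) = 0.1858
−0.22·log₂(0.22) = 0.4806
−0.20·log₂(0.20) = 0.4644
−0.06·log₂(0.06) = 0.2435
−0.09·log₂(0.09) = 0.3127
−0.22·log₂(0.22) = 0.4806
Sum ≈ 2.6021 → 2.602 bits.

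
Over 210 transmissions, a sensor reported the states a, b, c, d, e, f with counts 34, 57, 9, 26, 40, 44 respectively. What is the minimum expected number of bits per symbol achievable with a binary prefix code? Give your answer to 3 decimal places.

Probabilities are the counts divided by 210.
Repeatedly combine the two least-probable nodes; the expected code length is the sum of the merged weights.
merge 3/70 + 13/105 → 1/6
merge 17/105 + 1/6 → 23/70
merge 4/21 + 22/105 → 2/5
merge 19/70 + 23/70 → 3/5
merge 2/5 + 3/5 → 1
L = 1/6 + 23/70 + 2/5 + 3/5 + 1 = 262/105 ≈ 2.495 bits/symbol.

2.495 bits/symbol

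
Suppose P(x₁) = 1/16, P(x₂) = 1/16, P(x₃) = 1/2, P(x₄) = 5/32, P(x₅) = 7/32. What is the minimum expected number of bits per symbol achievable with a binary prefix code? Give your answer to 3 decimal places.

1.906 bits/symbol

Repeatedly combine the two least-probable nodes; the expected code length is the sum of the merged weights.
merge 1/16 + 1/16 → 1/8
merge 1/8 + 5/32 → 9/32
merge 7/32 + 9/32 → 1/2
merge 1/2 + 1/2 → 1
L = 1/8 + 9/32 + 1/2 + 1 = 61/32 ≈ 1.906 bits/symbol.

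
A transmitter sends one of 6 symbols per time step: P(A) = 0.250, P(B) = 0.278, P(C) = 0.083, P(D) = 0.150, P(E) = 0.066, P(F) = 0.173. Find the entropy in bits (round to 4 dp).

2.4187 bits

H = −Σ pᵢ log₂ pᵢ.
−0.250·log₂(0.250) = 0.5000
−0.278·log₂(0.278) = 0.5134
−0.083·log₂(0.083) = 0.2980
−0.150·log₂(0.150) = 0.4105
−0.066·log₂(0.066) = 0.2588
−0.173·log₂(0.173) = 0.4379
Sum ≈ 2.4187 → 2.4187 bits.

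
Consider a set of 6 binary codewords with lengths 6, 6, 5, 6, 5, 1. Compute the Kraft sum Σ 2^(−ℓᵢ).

With common denominator 2^6 = 64: Σ 2^(−ℓᵢ) = 1/64 + 1/64 + 2/64 + 1/64 + 2/64 + 32/64 = 39/64 = 0.609375.

0.609375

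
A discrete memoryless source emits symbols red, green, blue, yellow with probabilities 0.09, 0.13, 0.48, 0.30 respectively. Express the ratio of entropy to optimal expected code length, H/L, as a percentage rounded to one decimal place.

Entropy H = −Σ p log₂ p ≈ 1.7247 bits.
Huffman merges: 9/100+13/100→11/50; 11/50+3/10→13/25; 12/25+13/25→1. L = 87/50 ≈ 1.7400.
Efficiency = H/L = 1.7247/1.7400 = 99.1%.

99.1%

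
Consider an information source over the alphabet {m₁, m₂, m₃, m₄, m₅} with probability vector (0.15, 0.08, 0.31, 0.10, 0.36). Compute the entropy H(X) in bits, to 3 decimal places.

2.089 bits

H = −Σ pᵢ log₂ pᵢ.
−0.15·log₂(0.15) = 0.4105
−0.08·log₂(0.08) = 0.2915
−0.31·log₂(0.31) = 0.5238
−0.10·log₂(0.10) = 0.3322
−0.36·log₂(0.36) = 0.5306
Sum ≈ 2.0887 → 2.089 bits.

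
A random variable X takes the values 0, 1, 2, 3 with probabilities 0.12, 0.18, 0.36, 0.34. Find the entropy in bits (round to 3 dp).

1.872 bits

H = −Σ pᵢ log₂ pᵢ.
−0.12·log₂(0.12) = 0.3671
−0.18·log₂(0.18) = 0.4453
−0.36·log₂(0.36) = 0.5306
−0.34·log₂(0.34) = 0.5292
Sum ≈ 1.8722 → 1.872 bits.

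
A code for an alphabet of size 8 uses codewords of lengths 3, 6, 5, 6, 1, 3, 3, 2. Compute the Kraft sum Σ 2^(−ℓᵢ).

1.1875

With common denominator 2^6 = 64: Σ 2^(−ℓᵢ) = 8/64 + 1/64 + 2/64 + 1/64 + 32/64 + 8/64 + 8/64 + 16/64 = 76/64 = 1.1875.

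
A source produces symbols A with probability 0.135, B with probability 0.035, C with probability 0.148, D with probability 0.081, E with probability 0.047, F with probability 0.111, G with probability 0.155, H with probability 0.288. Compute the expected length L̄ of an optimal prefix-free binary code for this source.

2.794 bits/symbol

Repeatedly combine the two least-probable nodes; the expected code length is the sum of the merged weights.
merge 7/200 + 47/1000 → 41/500
merge 81/1000 + 41/500 → 163/1000
merge 111/1000 + 27/200 → 123/500
merge 37/250 + 31/200 → 303/1000
merge 163/1000 + 123/500 → 409/1000
merge 36/125 + 303/1000 → 591/1000
merge 409/1000 + 591/1000 → 1
L = 41/500 + 163/1000 + 123/500 + 303/1000 + 409/1000 + 591/1000 + 1 = 1397/500 = 2.794 bits/symbol.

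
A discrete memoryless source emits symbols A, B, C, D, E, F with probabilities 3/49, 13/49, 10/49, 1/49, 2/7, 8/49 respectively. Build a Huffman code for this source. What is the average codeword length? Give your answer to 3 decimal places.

Repeatedly combine the two least-probable nodes; the expected code length is the sum of the merged weights.
merge 1/49 + 3/49 → 4/49
merge 4/49 + 8/49 → 12/49
merge 10/49 + 12/49 → 22/49
merge 13/49 + 2/7 → 27/49
merge 22/49 + 27/49 → 1
L = 4/49 + 12/49 + 22/49 + 27/49 + 1 = 114/49 ≈ 2.327 bits/symbol.

2.327 bits/symbol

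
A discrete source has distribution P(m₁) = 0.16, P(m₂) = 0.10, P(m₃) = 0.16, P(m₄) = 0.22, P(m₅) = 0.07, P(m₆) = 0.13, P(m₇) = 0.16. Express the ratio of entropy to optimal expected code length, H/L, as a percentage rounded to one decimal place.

98.3%

Entropy H = −Σ p log₂ p ≈ 2.7330 bits.
Huffman merges: 7/100+1/10→17/100; 13/100+4/25→29/100; 4/25+4/25→8/25; 17/100+11/50→39/100; 29/100+8/25→61/100; 39/100+61/100→1. L = 139/50 ≈ 2.7800.
Efficiency = H/L = 2.7330/2.7800 = 98.3%.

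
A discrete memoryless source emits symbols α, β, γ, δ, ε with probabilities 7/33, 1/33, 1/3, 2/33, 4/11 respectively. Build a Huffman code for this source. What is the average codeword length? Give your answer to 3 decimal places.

Repeatedly combine the two least-probable nodes; the expected code length is the sum of the merged weights.
merge 1/33 + 2/33 → 1/11
merge 1/11 + 7/33 → 10/33
merge 10/33 + 1/3 → 7/11
merge 4/11 + 7/11 → 1
L = 1/11 + 10/33 + 7/11 + 1 = 67/33 ≈ 2.030 bits/symbol.

2.030 bits/symbol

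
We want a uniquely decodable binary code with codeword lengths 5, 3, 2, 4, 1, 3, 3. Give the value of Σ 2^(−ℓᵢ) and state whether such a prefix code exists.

1.21875; no

With common denominator 2^5 = 32: Σ 2^(−ℓᵢ) = 1/32 + 4/32 + 8/32 + 2/32 + 16/32 + 4/32 + 4/32 = 39/32 = 1.21875.
Kraft's inequality requires Σ ≤ 1; here Σ = 1.21875 > 1, so no such prefix code exists.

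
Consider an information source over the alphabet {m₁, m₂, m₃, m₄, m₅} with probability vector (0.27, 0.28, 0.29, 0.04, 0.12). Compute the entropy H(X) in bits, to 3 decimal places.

H = −Σ pᵢ log₂ pᵢ.
−0.27·log₂(0.27) = 0.5100
−0.28·log₂(0.28) = 0.5142
−0.29·log₂(0.29) = 0.5179
−0.04·log₂(0.04) = 0.1858
−0.12·log₂(0.12) = 0.3671
Sum ≈ 2.0950 → 2.095 bits.

2.095 bits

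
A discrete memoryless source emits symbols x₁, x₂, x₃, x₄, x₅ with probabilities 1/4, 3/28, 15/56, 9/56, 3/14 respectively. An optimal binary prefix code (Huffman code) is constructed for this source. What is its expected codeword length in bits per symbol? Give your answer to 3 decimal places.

Repeatedly combine the two least-probable nodes; the expected code length is the sum of the merged weights.
merge 3/28 + 9/56 → 15/56
merge 3/14 + 1/4 → 13/28
merge 15/56 + 15/56 → 15/28
merge 13/28 + 15/28 → 1
L = 15/56 + 13/28 + 15/28 + 1 = 127/56 ≈ 2.268 bits/symbol.

2.268 bits/symbol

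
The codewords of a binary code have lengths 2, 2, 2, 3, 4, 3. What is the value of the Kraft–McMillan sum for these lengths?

With common denominator 2^4 = 16: Σ 2^(−ℓᵢ) = 4/16 + 4/16 + 4/16 + 2/16 + 1/16 + 2/16 = 17/16 = 1.0625.

1.0625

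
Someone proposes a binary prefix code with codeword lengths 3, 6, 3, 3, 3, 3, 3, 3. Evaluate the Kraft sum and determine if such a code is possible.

0.890625; yes

With common denominator 2^6 = 64: Σ 2^(−ℓᵢ) = 8/64 + 1/64 + 8/64 + 8/64 + 8/64 + 8/64 + 8/64 + 8/64 = 57/64 = 0.890625.
Kraft's inequality requires Σ ≤ 1; here Σ = 0.890625 ≤ 1, so such a prefix code exists.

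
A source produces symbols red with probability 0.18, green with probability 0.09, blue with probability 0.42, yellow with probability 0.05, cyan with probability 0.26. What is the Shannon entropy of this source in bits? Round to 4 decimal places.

2.0050 bits

H = −Σ pᵢ log₂ pᵢ.
−0.18·log₂(0.18) = 0.4453
−0.09·log₂(0.09) = 0.3127
−0.42·log₂(0.42) = 0.5256
−0.05·log₂(0.05) = 0.2161
−0.26·log₂(0.26) = 0.5053
Sum ≈ 2.0050 → 2.0050 bits.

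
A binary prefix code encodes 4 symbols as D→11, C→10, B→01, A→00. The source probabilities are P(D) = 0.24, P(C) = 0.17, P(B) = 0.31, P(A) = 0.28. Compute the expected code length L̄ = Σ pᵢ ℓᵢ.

2 bits/symbol

L̄ = Σ pᵢ·ℓᵢ = 0.24·2 + 0.17·2 + 0.31·2 + 0.28·2 = 2 bits/symbol.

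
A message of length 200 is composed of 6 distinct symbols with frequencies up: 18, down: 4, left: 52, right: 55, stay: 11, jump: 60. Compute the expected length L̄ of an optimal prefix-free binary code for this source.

2.24 bits/symbol

Probabilities are the counts divided by 200.
Repeatedly combine the two least-probable nodes; the expected code length is the sum of the merged weights.
merge 1/50 + 11/200 → 3/40
merge 3/40 + 9/100 → 33/200
merge 33/200 + 13/50 → 17/40
merge 11/40 + 3/10 → 23/40
merge 17/40 + 23/40 → 1
L = 3/40 + 33/200 + 17/40 + 23/40 + 1 = 56/25 = 2.24 bits/symbol.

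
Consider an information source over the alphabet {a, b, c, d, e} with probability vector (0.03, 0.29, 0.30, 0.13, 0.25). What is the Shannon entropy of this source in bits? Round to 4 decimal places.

H = −Σ pᵢ log₂ pᵢ.
−0.03·log₂(0.03) = 0.1518
−0.29·log₂(0.29) = 0.5179
−0.30·log₂(0.30) = 0.5211
−0.13·log₂(0.13) = 0.3826
−0.25·log₂(0.25) = 0.5000
Sum ≈ 2.0734 → 2.0734 bits.

2.0734 bits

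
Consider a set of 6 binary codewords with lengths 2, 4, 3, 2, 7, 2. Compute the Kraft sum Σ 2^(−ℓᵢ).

With common denominator 2^7 = 128: Σ 2^(−ℓᵢ) = 32/128 + 8/128 + 16/128 + 32/128 + 1/128 + 32/128 = 121/128 = 0.9453125.

0.9453125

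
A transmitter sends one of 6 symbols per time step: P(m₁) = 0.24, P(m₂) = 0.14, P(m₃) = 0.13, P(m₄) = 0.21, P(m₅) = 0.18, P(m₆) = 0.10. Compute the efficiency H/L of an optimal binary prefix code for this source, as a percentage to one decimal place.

Entropy H = −Σ p log₂ p ≈ 2.5242 bits.
Huffman merges: 1/10+13/100→23/100; 7/50+9/50→8/25; 21/100+23/100→11/25; 6/25+8/25→14/25; 11/25+14/25→1. L = 51/20 ≈ 2.5500.
Efficiency = H/L = 2.5242/2.5500 = 99.0%.

99.0%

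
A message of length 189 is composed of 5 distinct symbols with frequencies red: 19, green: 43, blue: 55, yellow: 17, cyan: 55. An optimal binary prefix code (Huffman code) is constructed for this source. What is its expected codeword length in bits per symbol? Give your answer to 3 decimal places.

Probabilities are the counts divided by 189.
Repeatedly combine the two least-probable nodes; the expected code length is the sum of the merged weights.
merge 17/189 + 19/189 → 4/21
merge 4/21 + 43/189 → 79/189
merge 55/189 + 55/189 → 110/189
merge 79/189 + 110/189 → 1
L = 4/21 + 79/189 + 110/189 + 1 = 46/21 ≈ 2.190 bits/symbol.

2.190 bits/symbol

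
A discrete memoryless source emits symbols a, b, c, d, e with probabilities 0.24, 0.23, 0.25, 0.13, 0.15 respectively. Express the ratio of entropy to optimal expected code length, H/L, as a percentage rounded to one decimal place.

Entropy H = −Σ p log₂ p ≈ 2.2750 bits.
Huffman merges: 13/100+3/20→7/25; 23/100+6/25→47/100; 1/4+7/25→53/100; 47/100+53/100→1. L = 57/25 ≈ 2.2800.
Efficiency = H/L = 2.2750/2.2800 = 99.8%.

99.8%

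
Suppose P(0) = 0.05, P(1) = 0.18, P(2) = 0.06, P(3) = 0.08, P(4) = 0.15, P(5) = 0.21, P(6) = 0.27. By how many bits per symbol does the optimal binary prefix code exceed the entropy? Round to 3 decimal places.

Entropy H = −Σ p log₂ p ≈ 2.5898 bits.
Huffman merges: 1/20+3/50→11/100; 2/25+11/100→19/100; 3/20+9/50→33/100; 19/100+21/100→2/5; 27/100+33/100→3/5; 2/5+3/5→1. L = 263/100 ≈ 2.6300.
L − H = 2.6300 − 2.5898 = 0.040 bits.

0.040 bits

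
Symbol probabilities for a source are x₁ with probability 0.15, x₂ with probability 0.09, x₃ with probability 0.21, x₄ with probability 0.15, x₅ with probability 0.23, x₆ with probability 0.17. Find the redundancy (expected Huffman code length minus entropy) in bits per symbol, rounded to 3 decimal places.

0.031 bits

Entropy H = −Σ p log₂ p ≈ 2.5288 bits.
Huffman merges: 9/100+3/20→6/25; 3/20+17/100→8/25; 21/100+23/100→11/25; 6/25+8/25→14/25; 11/25+14/25→1. L = 64/25 ≈ 2.5600.
L − H = 2.5600 − 2.5288 = 0.031 bits.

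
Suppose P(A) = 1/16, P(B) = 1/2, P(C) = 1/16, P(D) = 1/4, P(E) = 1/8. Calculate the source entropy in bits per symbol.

1.875 bits

Each probability is a power of 1/2, so log₂(1/p) is an integer.
H = Σ p·log₂(1/p) = 1/16·4 + 1/2·1 + 1/16·4 + 1/4·2 + 1/8·3 = 1.875 bits.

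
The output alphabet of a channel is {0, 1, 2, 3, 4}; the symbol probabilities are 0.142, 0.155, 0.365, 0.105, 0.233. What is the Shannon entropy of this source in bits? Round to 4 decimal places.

H = −Σ pᵢ log₂ pᵢ.
−0.142·log₂(0.142) = 0.3999
−0.155·log₂(0.155) = 0.4169
−0.365·log₂(0.365) = 0.5307
−0.105·log₂(0.105) = 0.3414
−0.233·log₂(0.233) = 0.4897
Sum ≈ 2.1786 → 2.1786 bits.

2.1786 bits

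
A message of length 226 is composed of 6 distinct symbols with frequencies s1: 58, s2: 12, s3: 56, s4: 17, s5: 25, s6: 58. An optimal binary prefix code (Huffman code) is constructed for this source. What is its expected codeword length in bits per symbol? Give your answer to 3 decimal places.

2.367 bits/symbol

Probabilities are the counts divided by 226.
Repeatedly combine the two least-probable nodes; the expected code length is the sum of the merged weights.
merge 6/113 + 17/226 → 29/226
merge 25/226 + 29/226 → 27/113
merge 27/113 + 28/113 → 55/113
merge 29/113 + 29/113 → 58/113
merge 55/113 + 58/113 → 1
L = 29/226 + 27/113 + 55/113 + 58/113 + 1 = 535/226 ≈ 2.367 bits/symbol.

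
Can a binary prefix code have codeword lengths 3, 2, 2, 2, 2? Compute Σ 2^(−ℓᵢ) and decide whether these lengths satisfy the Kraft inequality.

With common denominator 2^3 = 8: Σ 2^(−ℓᵢ) = 1/8 + 2/8 + 2/8 + 2/8 + 2/8 = 9/8 = 1.125.
Kraft's inequality requires Σ ≤ 1; here Σ = 1.125 > 1, so no such prefix code exists.

1.125; no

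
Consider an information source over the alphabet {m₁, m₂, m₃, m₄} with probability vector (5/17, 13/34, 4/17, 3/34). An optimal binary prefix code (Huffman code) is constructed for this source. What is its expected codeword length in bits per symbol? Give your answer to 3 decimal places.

Repeatedly combine the two least-probable nodes; the expected code length is the sum of the merged weights.
merge 3/34 + 4/17 → 11/34
merge 5/17 + 11/34 → 21/34
merge 13/34 + 21/34 → 1
L = 11/34 + 21/34 + 1 = 33/17 ≈ 1.941 bits/symbol.

1.941 bits/symbol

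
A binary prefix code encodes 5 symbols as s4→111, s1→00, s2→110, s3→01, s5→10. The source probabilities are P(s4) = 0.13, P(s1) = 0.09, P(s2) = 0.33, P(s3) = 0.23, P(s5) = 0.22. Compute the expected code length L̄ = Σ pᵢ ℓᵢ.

2.46 bits/symbol

L̄ = Σ pᵢ·ℓᵢ = 0.13·3 + 0.09·2 + 0.33·3 + 0.23·2 + 0.22·2 = 2.46 bits/symbol.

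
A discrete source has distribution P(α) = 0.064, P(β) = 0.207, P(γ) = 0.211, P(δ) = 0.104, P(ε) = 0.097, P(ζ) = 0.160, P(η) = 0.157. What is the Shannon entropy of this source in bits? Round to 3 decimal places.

2.706 bits

H = −Σ pᵢ log₂ pᵢ.
−0.064·log₂(0.064) = 0.2538
−0.207·log₂(0.207) = 0.4704
−0.211·log₂(0.211) = 0.4736
−0.104·log₂(0.104) = 0.3396
−0.097·log₂(0.097) = 0.3265
−0.160·log₂(0.160) = 0.4230
−0.157·log₂(0.157) = 0.4194
Sum ≈ 2.7063 → 2.706 bits.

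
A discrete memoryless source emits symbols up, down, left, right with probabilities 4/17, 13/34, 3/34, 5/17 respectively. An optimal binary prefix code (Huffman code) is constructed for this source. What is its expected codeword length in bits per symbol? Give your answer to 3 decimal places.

1.941 bits/symbol

Repeatedly combine the two least-probable nodes; the expected code length is the sum of the merged weights.
merge 3/34 + 4/17 → 11/34
merge 5/17 + 11/34 → 21/34
merge 13/34 + 21/34 → 1
L = 11/34 + 21/34 + 1 = 33/17 ≈ 1.941 bits/symbol.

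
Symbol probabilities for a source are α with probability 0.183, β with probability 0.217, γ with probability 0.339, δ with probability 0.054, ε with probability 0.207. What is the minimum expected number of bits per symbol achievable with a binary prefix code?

Repeatedly combine the two least-probable nodes; the expected code length is the sum of the merged weights.
merge 27/500 + 183/1000 → 237/1000
merge 207/1000 + 217/1000 → 53/125
merge 237/1000 + 339/1000 → 72/125
merge 53/125 + 72/125 → 1
L = 237/1000 + 53/125 + 72/125 + 1 = 2237/1000 = 2.237 bits/symbol.

2.237 bits/symbol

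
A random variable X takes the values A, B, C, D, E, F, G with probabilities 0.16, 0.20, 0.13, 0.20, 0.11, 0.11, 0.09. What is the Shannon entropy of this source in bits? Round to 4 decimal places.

2.7477 bits

H = −Σ pᵢ log₂ pᵢ.
−0.16·log₂(0.16) = 0.4230
−0.20·log₂(0.20) = 0.4644
−0.13·log₂(0.13) = 0.3826
−0.20·log₂(0.20) = 0.4644
−0.11·log₂(0.11) = 0.3503
−0.11·log₂(0.11) = 0.3503
−0.09·log₂(0.09) = 0.3127
Sum ≈ 2.7477 → 2.7477 bits.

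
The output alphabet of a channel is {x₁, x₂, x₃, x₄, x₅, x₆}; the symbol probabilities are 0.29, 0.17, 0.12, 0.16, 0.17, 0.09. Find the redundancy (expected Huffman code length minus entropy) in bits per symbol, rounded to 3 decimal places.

Entropy H = −Σ p log₂ p ≈ 2.4898 bits.
Huffman merges: 9/100+3/25→21/100; 4/25+17/100→33/100; 17/100+21/100→19/50; 29/100+33/100→31/50; 19/50+31/50→1. L = 127/50 ≈ 2.5400.
L − H = 2.5400 − 2.4898 = 0.050 bits.

0.050 bits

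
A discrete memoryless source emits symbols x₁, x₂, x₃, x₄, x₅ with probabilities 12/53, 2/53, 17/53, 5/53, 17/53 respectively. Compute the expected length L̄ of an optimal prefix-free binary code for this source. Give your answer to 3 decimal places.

Repeatedly combine the two least-probable nodes; the expected code length is the sum of the merged weights.
merge 2/53 + 5/53 → 7/53
merge 7/53 + 12/53 → 19/53
merge 17/53 + 17/53 → 34/53
merge 19/53 + 34/53 → 1
L = 7/53 + 19/53 + 34/53 + 1 = 113/53 ≈ 2.132 bits/symbol.

2.132 bits/symbol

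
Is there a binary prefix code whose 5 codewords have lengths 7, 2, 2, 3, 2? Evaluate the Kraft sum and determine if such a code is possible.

0.8828125; yes

With common denominator 2^7 = 128: Σ 2^(−ℓᵢ) = 1/128 + 32/128 + 32/128 + 16/128 + 32/128 = 113/128 = 0.8828125.
Kraft's inequality requires Σ ≤ 1; here Σ = 0.8828125 ≤ 1, so such a prefix code exists.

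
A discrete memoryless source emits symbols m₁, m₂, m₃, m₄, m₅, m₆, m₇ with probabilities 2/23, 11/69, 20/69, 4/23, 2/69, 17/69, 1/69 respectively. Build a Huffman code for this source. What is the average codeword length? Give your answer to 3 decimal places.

2.464 bits/symbol

Repeatedly combine the two least-probable nodes; the expected code length is the sum of the merged weights.
merge 1/69 + 2/69 → 1/23
merge 1/23 + 2/23 → 3/23
merge 3/23 + 11/69 → 20/69
merge 4/23 + 17/69 → 29/69
merge 20/69 + 20/69 → 40/69
merge 29/69 + 40/69 → 1
L = 1/23 + 3/23 + 20/69 + 29/69 + 40/69 + 1 = 170/69 ≈ 2.464 bits/symbol.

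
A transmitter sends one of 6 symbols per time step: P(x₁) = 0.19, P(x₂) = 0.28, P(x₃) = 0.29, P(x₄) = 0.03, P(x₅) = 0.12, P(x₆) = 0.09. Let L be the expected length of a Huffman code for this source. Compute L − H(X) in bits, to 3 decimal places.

Entropy H = −Σ p log₂ p ≈ 2.3188 bits.
Huffman merges: 3/100+9/100→3/25; 3/25+3/25→6/25; 19/100+6/25→43/100; 7/25+29/100→57/100; 43/100+57/100→1. L = 59/25 ≈ 2.3600.
L − H = 2.3600 − 2.3188 = 0.041 bits.

0.041 bits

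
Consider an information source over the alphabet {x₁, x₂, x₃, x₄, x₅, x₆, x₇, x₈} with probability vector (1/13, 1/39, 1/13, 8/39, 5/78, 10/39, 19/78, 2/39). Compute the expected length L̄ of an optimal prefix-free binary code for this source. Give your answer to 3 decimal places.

Repeatedly combine the two least-probable nodes; the expected code length is the sum of the merged weights.
merge 1/39 + 2/39 → 1/13
merge 5/78 + 1/13 → 11/78
merge 1/13 + 1/13 → 2/13
merge 11/78 + 2/13 → 23/78
merge 8/39 + 19/78 → 35/78
merge 10/39 + 23/78 → 43/78
merge 35/78 + 43/78 → 1
L = 1/13 + 11/78 + 2/13 + 23/78 + 35/78 + 43/78 + 1 = 8/3 ≈ 2.667 bits/symbol.

2.667 bits/symbol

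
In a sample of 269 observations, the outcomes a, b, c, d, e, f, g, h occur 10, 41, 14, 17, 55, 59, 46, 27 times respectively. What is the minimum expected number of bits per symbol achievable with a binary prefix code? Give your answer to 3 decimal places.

2.818 bits/symbol

Probabilities are the counts divided by 269.
Repeatedly combine the two least-probable nodes; the expected code length is the sum of the merged weights.
merge 10/269 + 14/269 → 24/269
merge 17/269 + 24/269 → 41/269
merge 27/269 + 41/269 → 68/269
merge 41/269 + 46/269 → 87/269
merge 55/269 + 59/269 → 114/269
merge 68/269 + 87/269 → 155/269
merge 114/269 + 155/269 → 1
L = 24/269 + 41/269 + 68/269 + 87/269 + 114/269 + 155/269 + 1 = 758/269 ≈ 2.818 bits/symbol.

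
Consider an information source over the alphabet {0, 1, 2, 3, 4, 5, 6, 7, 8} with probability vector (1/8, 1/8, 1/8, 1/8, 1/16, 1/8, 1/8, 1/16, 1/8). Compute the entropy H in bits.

3.125 bits

Each probability is a power of 1/2, so log₂(1/p) is an integer.
H = Σ p·log₂(1/p) = 1/8·3 + 1/8·3 + 1/8·3 + 1/8·3 + 1/16·4 + 1/8·3 + 1/8·3 + 1/16·4 + 1/8·3 = 3.125 bits.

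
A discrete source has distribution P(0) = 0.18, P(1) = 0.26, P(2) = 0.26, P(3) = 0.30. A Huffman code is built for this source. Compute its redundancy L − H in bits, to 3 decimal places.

0.023 bits

Entropy H = −Σ p log₂ p ≈ 1.9770 bits.
Huffman merges: 9/50+13/50→11/25; 13/50+3/10→14/25; 11/25+14/25→1. L = 2 ≈ 2.0000.
L − H = 2.0000 − 1.9770 = 0.023 bits.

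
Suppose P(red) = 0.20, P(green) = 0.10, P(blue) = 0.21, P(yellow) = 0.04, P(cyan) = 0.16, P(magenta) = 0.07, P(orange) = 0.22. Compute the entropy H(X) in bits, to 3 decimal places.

H = −Σ pᵢ log₂ pᵢ.
−0.20·log₂(0.20) = 0.4644
−0.10·log₂(0.10) = 0.3322
−0.21·log₂(0.21) = 0.4728
−0.04·log₂(0.04) = 0.1858
−0.16·log₂(0.16) = 0.4230
−0.07·log₂(0.07) = 0.2686
−0.22·log₂(0.22) = 0.4806
Sum ≈ 2.6273 → 2.627 bits.

2.627 bits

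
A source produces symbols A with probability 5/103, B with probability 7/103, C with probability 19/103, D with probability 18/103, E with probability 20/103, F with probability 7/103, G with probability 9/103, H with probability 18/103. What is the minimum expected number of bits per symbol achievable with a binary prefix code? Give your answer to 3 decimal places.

Repeatedly combine the two least-probable nodes; the expected code length is the sum of the merged weights.
merge 5/103 + 7/103 → 12/103
merge 7/103 + 9/103 → 16/103
merge 12/103 + 16/103 → 28/103
merge 18/103 + 18/103 → 36/103
merge 19/103 + 20/103 → 39/103
merge 28/103 + 36/103 → 64/103
merge 39/103 + 64/103 → 1
L = 12/103 + 16/103 + 28/103 + 36/103 + 39/103 + 64/103 + 1 = 298/103 ≈ 2.893 bits/symbol.

2.893 bits/symbol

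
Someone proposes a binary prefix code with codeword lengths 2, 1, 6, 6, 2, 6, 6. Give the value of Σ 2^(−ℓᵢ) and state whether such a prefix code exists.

1.0625; no

With common denominator 2^6 = 64: Σ 2^(−ℓᵢ) = 16/64 + 32/64 + 1/64 + 1/64 + 16/64 + 1/64 + 1/64 = 68/64 = 1.0625.
Kraft's inequality requires Σ ≤ 1; here Σ = 1.0625 > 1, so no such prefix code exists.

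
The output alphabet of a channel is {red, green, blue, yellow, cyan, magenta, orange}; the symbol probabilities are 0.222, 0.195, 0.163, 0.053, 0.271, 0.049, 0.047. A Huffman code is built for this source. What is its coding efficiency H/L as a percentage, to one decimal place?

98.7%

Entropy H = −Σ p log₂ p ≈ 2.5241 bits.
Huffman merges: 47/1000+49/1000→12/125; 53/1000+12/125→149/1000; 149/1000+163/1000→39/125; 39/200+111/500→417/1000; 271/1000+39/125→583/1000; 417/1000+583/1000→1. L = 2557/1000 ≈ 2.5570.
Efficiency = H/L = 2.5241/2.5570 = 98.7%.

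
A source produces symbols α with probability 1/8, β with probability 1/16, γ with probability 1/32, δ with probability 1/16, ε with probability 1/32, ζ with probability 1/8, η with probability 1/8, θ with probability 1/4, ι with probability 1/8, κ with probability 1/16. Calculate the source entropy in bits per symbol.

3.0625 bits

Each probability is a power of 1/2, so log₂(1/p) is an integer.
H = Σ p·log₂(1/p) = 1/8·3 + 1/16·4 + 1/32·5 + 1/16·4 + 1/32·5 + 1/8·3 + 1/8·3 + 1/4·2 + 1/8·3 + 1/16·4 = 3.0625 bits.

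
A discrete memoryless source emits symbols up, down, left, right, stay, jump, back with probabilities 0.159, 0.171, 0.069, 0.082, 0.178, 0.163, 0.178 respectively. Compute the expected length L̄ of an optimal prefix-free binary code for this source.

Repeatedly combine the two least-probable nodes; the expected code length is the sum of the merged weights.
merge 69/1000 + 41/500 → 151/1000
merge 151/1000 + 159/1000 → 31/100
merge 163/1000 + 171/1000 → 167/500
merge 89/500 + 89/500 → 89/250
merge 31/100 + 167/500 → 161/250
merge 89/250 + 161/250 → 1
L = 151/1000 + 31/100 + 167/500 + 89/250 + 161/250 + 1 = 559/200 = 2.795 bits/symbol.

2.795 bits/symbol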